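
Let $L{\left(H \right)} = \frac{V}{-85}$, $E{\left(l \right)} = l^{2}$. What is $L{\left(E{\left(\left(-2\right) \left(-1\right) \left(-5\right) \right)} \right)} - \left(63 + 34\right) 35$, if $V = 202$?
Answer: $- \frac{288777}{85} \approx -3397.4$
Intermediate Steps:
$L{\left(H \right)} = - \frac{202}{85}$ ($L{\left(H \right)} = \frac{202}{-85} = 202 \left(- \frac{1}{85}\right) = - \frac{202}{85}$)
$L{\left(E{\left(\left(-2\right) \left(-1\right) \left(-5\right) \right)} \right)} - \left(63 + 34\right) 35 = - \frac{202}{85} - \left(63 + 34\right) 35 = - \frac{202}{85} - 97 \cdot 35 = - \frac{202}{85} - 3395 = - \frac{288777}{85}$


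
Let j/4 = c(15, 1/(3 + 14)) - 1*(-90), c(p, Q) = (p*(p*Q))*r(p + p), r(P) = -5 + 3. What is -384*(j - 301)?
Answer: 306048/17 ≈ 18003.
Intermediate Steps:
r(P) = -2
c(p, Q) = -2*Q*p² (c(p, Q) = (p*(p*Q))*(-2) = (p*(Q*p))*(-2) = (Q*p²)*(-2) = -2*Q*p²)
j = 4320/17 (j = 4*(-2*15²/(3 + 14) - 1*(-90)) = 4*(-2*225/17 + 90) = 4*(-2*1/17*225 + 90) = 4*(-450/17 + 90) = 4*(1080/17) = 4320/17 ≈ 254.12)
-384*(j - 301) = -384*(4320/17 - 301) = -384*(-797/17) = 306048/17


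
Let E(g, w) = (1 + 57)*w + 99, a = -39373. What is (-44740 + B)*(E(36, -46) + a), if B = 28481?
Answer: 681934978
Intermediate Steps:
E(g, w) = 99 + 58*w (E(g, w) = 58*w + 99 = 99 + 58*w)
(-44740 + B)*(E(36, -46) + a) = (-44740 + 28481)*((99 + 58*(-46)) - 39373) = -16259*((99 - 2668) - 39373) = -16259*(-2569 - 39373) = -16259*(-41942) = 681934978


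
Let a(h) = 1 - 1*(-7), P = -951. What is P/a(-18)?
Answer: -951/8 ≈ -118.88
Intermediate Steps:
a(h) = 8 (a(h) = 1 + 7 = 8)
P/a(-18) = -951/8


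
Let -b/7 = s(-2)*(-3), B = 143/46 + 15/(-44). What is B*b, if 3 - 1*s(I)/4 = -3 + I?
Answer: 470568/253 ≈ 1860.0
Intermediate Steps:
s(I) = 24 - 4*I (s(I) = 12 - 4*(-3 + I) = 12 + (12 - 4*I) = 24 - 4*I)
B = 2801/1012 (B = 143*(1/46) + 15*(-1/44) = 143/46 - 15/44 = 2801/1012 ≈ 2.7678)
b = 672 (b = -7*(24 - 4*(-2))*(-3) = -7*(24 + 8)*(-3) = -224*(-3) = -7*(-96) = 672)
B*b = (2801/1012)*672 = 470568/253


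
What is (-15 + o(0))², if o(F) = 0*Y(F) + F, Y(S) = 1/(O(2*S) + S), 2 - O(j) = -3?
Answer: 225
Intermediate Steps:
O(j) = 5 (O(j) = 2 - 1*(-3) = 2 + 3 = 5)
Y(S) = 1/(5 + S)
o(F) = F (o(F) = 0/(5 + F) + F = 0 + F = F)
(-15 + o(0))² = (-15 + 0)² = (-15)² = 225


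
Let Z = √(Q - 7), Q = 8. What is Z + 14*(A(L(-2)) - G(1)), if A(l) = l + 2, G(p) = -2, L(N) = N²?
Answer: 113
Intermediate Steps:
A(l) = 2 + l
Z = 1 (Z = √(8 - 7) = √1 = 1)
Z + 14*(A(L(-2)) - G(1)) = 1 + 14*((2 + (-2)²) - 1*(-2)) = 1 + 14*((2 + 4) + 2) = 1 + 14*(6 + 2) = 1 + 14*8 = 1 + 112 = 113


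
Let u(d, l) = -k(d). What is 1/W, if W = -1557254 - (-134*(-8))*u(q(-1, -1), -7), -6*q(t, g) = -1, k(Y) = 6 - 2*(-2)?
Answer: -1/1546534 ≈ -6.4661e-7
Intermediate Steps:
k(Y) = 10 (k(Y) = 6 + 4 = 10)
q(t, g) = 1/6 (q(t, g) = -1/6*(-1) = 1/6)
u(d, l) = -10 (u(d, l) = -1*10 = -10)
W = -1546534 (W = -1557254 - (-134*(-8))*(-10) = -1557254 - 1072*(-10) = -1557254 - 1*(-10720) = -1557254 + 10720 = -1546534)
1/W = 1/(-1546534) = -1/1546534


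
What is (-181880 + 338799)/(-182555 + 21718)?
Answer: -156919/160837 ≈ -0.97564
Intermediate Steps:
(-181880 + 338799)/(-182555 + 21718) = 156919/(-160837) = 156919*(-1/160837) = -156919/160837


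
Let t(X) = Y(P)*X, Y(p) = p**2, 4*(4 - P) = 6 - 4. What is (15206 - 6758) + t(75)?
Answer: 37467/4 ≈ 9366.8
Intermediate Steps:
P = 7/2 (P = 4 - (6 - 4)/4 = 4 - 1/4*2 = 4 - 1/2 = 7/2 ≈ 3.5000)
t(X) = 49*X/4 (t(X) = (7/2)**2*X = 49*X/4)
(15206 - 6758) + t(75) = (15206 - 6758) + (49/4)*75 = 8448 + 3675/4 = 37467/4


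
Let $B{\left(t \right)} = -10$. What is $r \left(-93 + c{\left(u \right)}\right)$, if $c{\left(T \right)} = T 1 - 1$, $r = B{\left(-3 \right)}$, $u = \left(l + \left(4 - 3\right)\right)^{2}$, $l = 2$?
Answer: $850$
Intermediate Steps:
$u = 9$ ($u = \left(2 + \left(4 - 3\right)\right)^{2} = \left(2 + 1\right)^{2} = 3^{2} = 9$)
$r = -10$
$c{\left(T \right)} = -1 + T$ ($c{\left(T \right)} = T - 1 = -1 + T$)
$r \left(-93 + c{\left(u \right)}\right) = - 10 \left(-93 + \left(-1 + 9\right)\right) = - 10 \left(-93 + 8\right) = \left(-10\right) \left(-85\right) = 850$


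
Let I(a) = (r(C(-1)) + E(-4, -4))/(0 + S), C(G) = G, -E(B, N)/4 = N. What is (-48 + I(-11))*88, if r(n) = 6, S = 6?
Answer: -11704/3 ≈ -3901.3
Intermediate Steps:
E(B, N) = -4*N
I(a) = 11/3 (I(a) = (6 - 4*(-4))/(0 + 6) = (6 + 16)/6 = 22*(⅙) = 11/3)
(-48 + I(-11))*88 = (-48 + 11/3)*88 = -133/3*88 = -11704/3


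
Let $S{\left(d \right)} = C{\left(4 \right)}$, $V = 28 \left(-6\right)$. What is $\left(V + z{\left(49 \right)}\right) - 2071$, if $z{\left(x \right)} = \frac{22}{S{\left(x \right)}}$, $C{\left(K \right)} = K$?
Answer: $- \frac{4467}{2} \approx -2233.5$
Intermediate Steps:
$V = -168$
$S{\left(d \right)} = 4$
$z{\left(x \right)} = \frac{11}{2}$ ($z{\left(x \right)} = \frac{22}{4} = 22 \cdot \frac{1}{4} = \frac{11}{2}$)
$\left(V + z{\left(49 \right)}\right) - 2071 = \left(-168 + \frac{11}{2}\right) - 2071 = - \frac{325}{2} - 2071 = - \frac{4467}{2}$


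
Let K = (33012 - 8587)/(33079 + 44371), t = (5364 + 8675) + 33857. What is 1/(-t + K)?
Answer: -3098/148380831 ≈ -2.0879e-5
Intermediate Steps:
t = 47896 (t = 14039 + 33857 = 47896)
K = 977/3098 (K = 24425/77450 = 24425*(1/77450) = 977/3098 ≈ 0.31536)
1/(-t + K) = 1/(-1*47896 + 977/3098) = 1/(-47896 + 977/3098) = 1/(-148380831/3098) = -3098/148380831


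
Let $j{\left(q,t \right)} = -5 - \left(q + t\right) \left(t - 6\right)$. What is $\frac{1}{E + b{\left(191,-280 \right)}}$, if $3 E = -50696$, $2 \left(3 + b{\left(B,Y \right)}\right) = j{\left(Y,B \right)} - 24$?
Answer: $- \frac{3}{26051} \approx -0.00011516$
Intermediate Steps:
$j{\left(q,t \right)} = -5 - \left(-6 + t\right) \left(q + t\right)$ ($j{\left(q,t \right)} = -5 - \left(q + t\right) \left(-6 + t\right) = -5 - \left(-6 + t\right) \left(q + t\right)$)
$b{\left(B,Y \right)} = - \frac{35}{2} + 3 B + 3 Y - \frac{B^{2}}{2} - \frac{B Y}{2}$ ($b{\left(B,Y \right)} = -3 + \frac{\left(-5 - B^{2} + 6 Y + 6 B - Y B\right) - 24}{2} = -3 + \frac{\left(-5 - B^{2} + 6 Y + 6 B - B Y\right) - 24}{2} = -3 + \frac{\left(-5 - B^{2} + 6 B + 6 Y - B Y\right) - 24}{2} = -3 + \frac{-29 - B^{2} + 6 B + 6 Y - B Y}{2} = -3 - \left(\frac{29}{2} + \frac{B^{2}}{2} - 3 B - 3 Y + \frac{B Y}{2}\right) = - \frac{35}{2} + 3 B + 3 Y - \frac{B^{2}}{2} - \frac{B Y}{2}$)
$E = - \frac{50696}{3}$ ($E = \frac{1}{3} \left(-50696\right) = - \frac{50696}{3} \approx -16899.0$)
$\frac{1}{E + b{\left(191,-280 \right)}} = \frac{1}{- \frac{50696}{3} - \left(\frac{569}{2} - 26740 + \frac{36481}{2}\right)} = \frac{1}{- \frac{50696}{3} - -8215} = \frac{1}{- \frac{50696}{3} + 8215} = \frac{1}{- \frac{26051}{3}} = - \frac{3}{26051}$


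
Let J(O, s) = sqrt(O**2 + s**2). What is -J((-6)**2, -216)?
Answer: -36*sqrt(37) ≈ -218.98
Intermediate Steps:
-J((-6)**2, -216) = -sqrt(((-6)**2)**2 + (-216)**2) = -sqrt(36**2 + 46656) = -sqrt(1296 + 46656) = -sqrt(47952) = -36*sqrt(37)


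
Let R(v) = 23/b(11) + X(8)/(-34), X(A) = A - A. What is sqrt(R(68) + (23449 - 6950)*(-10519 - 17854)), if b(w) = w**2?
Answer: 4*I*sqrt(3540203834)/11 ≈ 21636.0*I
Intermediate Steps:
X(A) = 0
R(v) = 23/121 (R(v) = 23/(11**2) + 0/(-34) = 23/121 + 0*(-1/34) = 23*(1/121) + 0 = 23/121 + 0 = 23/121)
sqrt(R(68) + (23449 - 6950)*(-10519 - 17854)) = sqrt(23/121 + (23449 - 6950)*(-10519 - 17854)) = sqrt(23/121 + 16499*(-28373)) = sqrt(23/121 - 468126127) = sqrt(-56643261344/121) = 4*I*sqrt(3540203834)/11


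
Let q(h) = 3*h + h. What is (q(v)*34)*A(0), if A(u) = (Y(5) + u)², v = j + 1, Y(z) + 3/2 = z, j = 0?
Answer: 1666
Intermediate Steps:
Y(z) = -3/2 + z
v = 1 (v = 0 + 1 = 1)
A(u) = (7/2 + u)² (A(u) = ((-3/2 + 5) + u)² = (7/2 + u)²)
q(h) = 4*h
(q(v)*34)*A(0) = ((4*1)*34)*((7 + 2*0)²/4) = (4*34)*((7 + 0)²/4) = 136*((¼)*7²) = 136*((¼)*49) = 136*(49/4) = 1666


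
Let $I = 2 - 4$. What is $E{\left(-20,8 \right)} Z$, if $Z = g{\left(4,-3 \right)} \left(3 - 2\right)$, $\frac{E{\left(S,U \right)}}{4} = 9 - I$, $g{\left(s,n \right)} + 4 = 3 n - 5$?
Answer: $-792$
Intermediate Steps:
$I = -2$ ($I = 2 - 4 = -2$)
$g{\left(s,n \right)} = -9 + 3 n$ ($g{\left(s,n \right)} = -4 + \left(3 n - 5\right) = -4 + \left(-5 + 3 n\right) = -9 + 3 n$)
$E{\left(S,U \right)} = 44$ ($E{\left(S,U \right)} = 4 \left(9 - -2\right) = 4 \left(9 + 2\right) = 4 \cdot 11 = 44$)
$Z = -18$ ($Z = \left(-9 + 3 \left(-3\right)\right) \left(3 - 2\right) = \left(-9 - 9\right) 1 = \left(-18\right) 1 = -18$)
$E{\left(-20,8 \right)} Z = 44 \left(-18\right) = -792$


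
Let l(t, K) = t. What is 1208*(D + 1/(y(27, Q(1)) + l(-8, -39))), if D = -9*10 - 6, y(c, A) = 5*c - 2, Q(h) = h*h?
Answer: -14494792/125 ≈ -1.1596e+5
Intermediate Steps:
Q(h) = h²
y(c, A) = -2 + 5*c
D = -96 (D = -90 - 6 = -96)
1208*(D + 1/(y(27, Q(1)) + l(-8, -39))) = 1208*(-96 + 1/((-2 + 5*27) - 8)) = 1208*(-96 + 1/((-2 + 135) - 8)) = 1208*(-96 + 1/(133 - 8)) = 1208*(-96 + 1/125) = 1208*(-11999/125) = -14494792/125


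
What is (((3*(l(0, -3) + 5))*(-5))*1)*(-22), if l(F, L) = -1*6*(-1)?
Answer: 3630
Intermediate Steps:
l(F, L) = 6 (l(F, L) = -6*(-1) = 6)
(((3*(l(0, -3) + 5))*(-5))*1)*(-22) = (((3*(6 + 5))*(-5))*1)*(-22) = (((3*11)*(-5))*1)*(-22) = ((33*(-5))*1)*(-22) = -165*1*(-22) = -165*(-22) = 3630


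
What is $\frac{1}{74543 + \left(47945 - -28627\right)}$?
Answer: $\frac{1}{151115} \approx 6.6175 \cdot 10^{-6}$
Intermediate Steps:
$\frac{1}{74543 + \left(47945 - -28627\right)} = \frac{1}{74543 + \left(47945 + 28627\right)} = \frac{1}{74543 + 76572} = \frac{1}{151115}$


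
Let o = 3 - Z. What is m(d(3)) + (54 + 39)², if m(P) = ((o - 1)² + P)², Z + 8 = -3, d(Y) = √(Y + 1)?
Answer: 37890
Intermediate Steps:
d(Y) = √(1 + Y)
Z = -11 (Z = -8 - 3 = -11)
o = 14 (o = 3 - 1*(-11) = 3 + 11 = 14)
m(P) = (169 + P)² (m(P) = ((14 - 1)² + P)² = (13² + P)² = (169 + P)²)
m(d(3)) + (54 + 39)² = (169 + √(1 + 3))² + (54 + 39)² = (169 + √4)² + 93² = (169 + 2)² + 8649 = 171² + 8649 = 29241 + 8649 = 37890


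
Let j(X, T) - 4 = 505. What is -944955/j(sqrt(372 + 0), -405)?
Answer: -944955/509 ≈ -1856.5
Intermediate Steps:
j(X, T) = 509 (j(X, T) = 4 + 505 = 509)
-944955/j(sqrt(372 + 0), -405) = -944955/509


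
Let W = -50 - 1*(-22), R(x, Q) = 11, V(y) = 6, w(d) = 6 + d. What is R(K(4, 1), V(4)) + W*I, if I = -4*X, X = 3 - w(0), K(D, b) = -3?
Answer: -325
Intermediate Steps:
X = -3 (X = 3 - (6 + 0) = 3 - 1*6 = 3 - 6 = -3)
I = 12 (I = -4*(-3) = 12)
W = -28 (W = -50 + 22 = -28)
R(K(4, 1), V(4)) + W*I = 11 - 28*12 = 11 - 336 = -325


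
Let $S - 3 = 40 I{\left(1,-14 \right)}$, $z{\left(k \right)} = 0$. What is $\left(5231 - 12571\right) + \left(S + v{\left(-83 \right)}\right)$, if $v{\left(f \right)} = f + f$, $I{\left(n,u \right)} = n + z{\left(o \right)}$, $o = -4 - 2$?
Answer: $-7463$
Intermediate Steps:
$o = -6$ ($o = -4 - 2 = -6$)
$I{\left(n,u \right)} = n$ ($I{\left(n,u \right)} = n + 0 = n$)
$v{\left(f \right)} = 2 f$
$S = 43$ ($S = 3 + 40 \cdot 1 = 3 + 40 = 43$)
$\left(5231 - 12571\right) + \left(S + v{\left(-83 \right)}\right) = \left(5231 - 12571\right) + \left(43 + 2 \left(-83\right)\right) = -7340 + \left(43 - 166\right) = -7340 - 123 = -7463$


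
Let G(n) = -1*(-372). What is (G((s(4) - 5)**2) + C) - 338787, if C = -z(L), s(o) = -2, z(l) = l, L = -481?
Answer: -337934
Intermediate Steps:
C = 481 (C = -1*(-481) = 481)
G(n) = 372
(G((s(4) - 5)**2) + C) - 338787 = (372 + 481) - 338787 = 853 - 338787 = -337934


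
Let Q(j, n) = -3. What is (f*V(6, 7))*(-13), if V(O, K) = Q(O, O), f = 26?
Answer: 1014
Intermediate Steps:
V(O, K) = -3
(f*V(6, 7))*(-13) = (26*(-3))*(-13) = -78*(-13) = 1014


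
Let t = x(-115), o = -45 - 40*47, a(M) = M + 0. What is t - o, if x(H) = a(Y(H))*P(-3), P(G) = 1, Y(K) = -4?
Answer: 1921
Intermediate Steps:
a(M) = M
o = -1925 (o = -45 - 1880 = -1925)
x(H) = -4 (x(H) = -4*1 = -4)
t = -4
t - o = -4 - 1*(-1925) = -4 + 1925 = 1921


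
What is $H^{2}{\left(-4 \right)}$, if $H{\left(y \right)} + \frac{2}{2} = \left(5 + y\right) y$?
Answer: $25$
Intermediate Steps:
$H{\left(y \right)} = -1 + y \left(5 + y\right)$ ($H{\left(y \right)} = -1 + \left(5 + y\right) y = -1 + y \left(5 + y\right)$)
$H^{2}{\left(-4 \right)} = \left(-1 + \left(-4\right)^{2} + 5 \left(-4\right)\right)^{2} = \left(-1 + 16 - 20\right)^{2} = \left(-5\right)^{2} = 25$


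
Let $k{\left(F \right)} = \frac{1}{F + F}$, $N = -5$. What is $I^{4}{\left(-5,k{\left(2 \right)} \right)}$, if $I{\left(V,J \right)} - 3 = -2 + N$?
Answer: $256$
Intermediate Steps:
$k{\left(F \right)} = \frac{1}{2 F}$
$I{\left(V,J \right)} = -4$ ($I{\left(V,J \right)} = 3 - 7 = -4$)
$I^{4}{\left(-5,k{\left(2 \right)} \right)} = \left(-4\right)^{4} = 256$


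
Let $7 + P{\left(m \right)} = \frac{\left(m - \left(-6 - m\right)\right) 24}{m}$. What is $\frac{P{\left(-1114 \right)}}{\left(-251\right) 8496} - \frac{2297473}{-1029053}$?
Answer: $\frac{2728915627921111}{1222309433302416} \approx 2.2326$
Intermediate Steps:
$P{\left(m \right)} = -7 + \frac{144 + 48 m}{m}$ ($P{\left(m \right)} = -7 + \frac{\left(m - \left(-6 - m\right)\right) 24}{m} = -7 + \frac{\left(m + \left(6 + m\right)\right) 24}{m} = -7 + \frac{\left(6 + 2 m\right) 24}{m} = -7 + \frac{144 + 48 m}{m}$)
$\frac{P{\left(-1114 \right)}}{\left(-251\right) 8496} - \frac{2297473}{-1029053} = \frac{41 + \frac{144}{-1114}}{\left(-251\right) 8496} - \frac{2297473}{-1029053} = \frac{41 + 144 \left(- \frac{1}{1114}\right)}{-2132496} - - \frac{2297473}{1029053} = \left(41 - \frac{72}{557}\right) \left(- \frac{1}{2132496}\right) + \frac{2297473}{1029053} = \frac{22765}{557} \left(- \frac{1}{2132496}\right) + \frac{2297473}{1029053} = - \frac{22765}{1187800272} + \frac{2297473}{1029053} = \frac{2728915627921111}{1222309433302416}$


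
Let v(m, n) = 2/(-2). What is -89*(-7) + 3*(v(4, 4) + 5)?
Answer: 635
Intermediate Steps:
v(m, n) = -1 (v(m, n) = 2*(-½) = -1)
-89*(-7) + 3*(v(4, 4) + 5) = -89*(-7) + 3*(-1 + 5) = 623 + 3*4 = 623 + 12 = 635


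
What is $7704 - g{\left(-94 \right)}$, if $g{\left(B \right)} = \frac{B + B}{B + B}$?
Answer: $7703$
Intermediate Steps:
$g{\left(B \right)} = 1$ ($g{\left(B \right)} = \frac{2 B}{2 B} = 2 B \frac{1}{2 B} = 1$)
$7704 - g{\left(-94 \right)} = 7704 - 1 = 7703$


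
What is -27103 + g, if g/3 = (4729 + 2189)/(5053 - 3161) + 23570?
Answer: 41262599/946 ≈ 43618.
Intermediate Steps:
g = 66902037/946 (g = 3*((4729 + 2189)/(5053 - 3161) + 23570) = 3*(6918/1892 + 23570) = 3*(6918*(1/1892) + 23570) = 3*(3459/946 + 23570) = 3*(22300679/946) = 66902037/946 ≈ 70721.)
-27103 + g = -27103 + 66902037/946 = 41262599/946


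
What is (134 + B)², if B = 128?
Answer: 68644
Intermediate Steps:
(134 + B)² = (134 + 128)² = 262² = 68644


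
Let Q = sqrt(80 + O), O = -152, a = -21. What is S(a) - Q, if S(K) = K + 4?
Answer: -17 - 6*I*sqrt(2) ≈ -17.0 - 8.4853*I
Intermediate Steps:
Q = 6*I*sqrt(2) (Q = sqrt(80 - 152) = sqrt(-72) = 6*I*sqrt(2) ≈ 8.4853*I)
S(K) = 4 + K
S(a) - Q = (4 - 21) - 6*I*sqrt(2) = -17 - 6*I*sqrt(2)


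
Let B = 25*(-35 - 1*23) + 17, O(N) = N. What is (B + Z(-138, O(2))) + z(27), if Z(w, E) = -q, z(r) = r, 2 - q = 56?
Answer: -1352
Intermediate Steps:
q = -54 (q = 2 - 1*56 = 2 - 56 = -54)
Z(w, E) = 54 (Z(w, E) = -1*(-54) = 54)
B = -1433 (B = 25*(-35 - 23) + 17 = 25*(-58) + 17 = -1450 + 17 = -1433)
(B + Z(-138, O(2))) + z(27) = (-1433 + 54) + 27 = -1379 + 27 = -1352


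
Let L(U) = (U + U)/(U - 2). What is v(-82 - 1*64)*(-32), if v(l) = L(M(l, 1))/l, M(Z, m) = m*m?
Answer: -32/73 ≈ -0.43836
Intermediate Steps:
M(Z, m) = m**2
L(U) = 2*U/(-2 + U) (L(U) = (2*U)/(-2 + U) = 2*U/(-2 + U))
v(l) = -2/l (v(l) = (2*1**2/(-2 + 1**2))/l = (2*1/(-2 + 1))/l = (2*1/(-1))/l = (2*1*(-1))/l = -2/l)
v(-82 - 1*64)*(-32) = -2/(-82 - 1*64)*(-32) = -2/(-82 - 64)*(-32) = -2/(-146)*(-32) = -2*(-1/146)*(-32) = (1/73)*(-32) = -32/73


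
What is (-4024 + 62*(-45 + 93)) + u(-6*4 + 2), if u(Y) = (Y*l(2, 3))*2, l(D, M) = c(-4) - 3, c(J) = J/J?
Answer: -960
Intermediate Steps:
c(J) = 1
l(D, M) = -2 (l(D, M) = 1 - 3 = -2)
u(Y) = -4*Y (u(Y) = (Y*(-2))*2 = -2*Y*2 = -4*Y)
(-4024 + 62*(-45 + 93)) + u(-6*4 + 2) = (-4024 + 62*(-45 + 93)) - 4*(-6*4 + 2) = (-4024 + 62*48) - 4*(-24 + 2) = (-4024 + 2976) - 4*(-22) = -1048 + 88 = -960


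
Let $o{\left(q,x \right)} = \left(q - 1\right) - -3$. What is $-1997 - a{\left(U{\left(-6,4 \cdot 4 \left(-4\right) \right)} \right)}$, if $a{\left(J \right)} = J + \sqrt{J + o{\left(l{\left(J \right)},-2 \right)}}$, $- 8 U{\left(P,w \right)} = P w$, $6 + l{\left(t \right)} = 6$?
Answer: $-1949 - i \sqrt{46} \approx -1949.0 - 6.7823 i$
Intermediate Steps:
$l{\left(t \right)} = 0$ ($l{\left(t \right)} = -6 + 6 = 0$)
$o{\left(q,x \right)} = 2 + q$ ($o{\left(q,x \right)} = \left(-1 + q\right) + 3 = 2 + q$)
$U{\left(P,w \right)} = - \frac{P w}{8}$
$a{\left(J \right)} = J + \sqrt{2 + J}$ ($a{\left(J \right)} = J + \sqrt{J + \left(2 + 0\right)} = J + \sqrt{J + 2} = J + \sqrt{2 + J}$)
$-1997 - a{\left(U{\left(-6,4 \cdot 4 \left(-4\right) \right)} \right)} = -1997 - \left(\left(- \frac{1}{8}\right) \left(-6\right) 4 \cdot 4 \left(-4\right) + \sqrt{2 - - \frac{3 \cdot 4 \cdot 4 \left(-4\right)}{4}}\right) = -1997 - \left(\left(- \frac{1}{8}\right) \left(-6\right) 16 \left(-4\right) + \sqrt{2 - - \frac{3 \cdot 16 \left(-4\right)}{4}}\right) = -1997 - \left(\left(- \frac{1}{8}\right) \left(-6\right) \left(-64\right) + \sqrt{2 - \left(- \frac{3}{4}\right) \left(-64\right)}\right) = -1997 - \left(-48 + \sqrt{2 - 48}\right) = -1997 - \left(-48 + \sqrt{-46}\right) = -1997 - \left(-48 + i \sqrt{46}\right) = -1997 + \left(48 - i \sqrt{46}\right) = -1949 - i \sqrt{46}$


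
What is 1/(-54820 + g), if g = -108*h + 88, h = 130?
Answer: -1/68772 ≈ -1.4541e-5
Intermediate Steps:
g = -13952 (g = -108*130 + 88 = -14040 + 88 = -13952)
1/(-54820 + g) = 1/(-54820 - 13952) = 1/(-68772) = -1/68772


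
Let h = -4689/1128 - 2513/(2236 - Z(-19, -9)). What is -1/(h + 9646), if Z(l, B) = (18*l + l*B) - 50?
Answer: -131976/1272356899 ≈ -0.00010373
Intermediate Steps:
Z(l, B) = -50 + 18*l + B*l (Z(l, B) = (18*l + B*l) - 50 = -50 + 18*l + B*l)
h = -683597/131976 (h = -4689/1128 - 2513/(2236 - (-50 + 18*(-19) - 9*(-19))) = -4689*1/1128 - 2513/(2236 - (-50 - 342 + 171)) = -1563/376 - 2513/(2236 - 1*(-221)) = -1563/376 - 2513/(2236 + 221) = -1563/376 - 2513/2457 = -1563/376 - 2513*1/2457 = -1563/376 - 359/351 = -683597/131976 ≈ -5.1797)
-1/(h + 9646) = -1/(-683597/131976 + 9646) = -1/1272356899/131976 = -1*131976/1272356899 = -131976/1272356899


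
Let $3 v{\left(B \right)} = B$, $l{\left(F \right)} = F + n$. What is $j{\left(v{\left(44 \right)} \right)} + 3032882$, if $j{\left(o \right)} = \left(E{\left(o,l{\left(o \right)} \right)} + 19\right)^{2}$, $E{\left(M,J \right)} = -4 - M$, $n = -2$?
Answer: $\frac{27295939}{9} \approx 3.0329 \cdot 10^{6}$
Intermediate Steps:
$l{\left(F \right)} = -2 + F$ ($l{\left(F \right)} = F - 2 = -2 + F$)
$v{\left(B \right)} = \frac{B}{3}$
$j{\left(o \right)} = \left(15 - o\right)^{2}$ ($j{\left(o \right)} = \left(\left(-4 - o\right) + 19\right)^{2} = \left(15 - o\right)^{2}$)
$j{\left(v{\left(44 \right)} \right)} + 3032882 = \left(-15 + \frac{1}{3} \cdot 44\right)^{2} + 3032882 = \left(-15 + \frac{44}{3}\right)^{2} + 3032882 = \left(- \frac{1}{3}\right)^{2} + 3032882 = \frac{1}{9} + 3032882 = \frac{27295939}{9}$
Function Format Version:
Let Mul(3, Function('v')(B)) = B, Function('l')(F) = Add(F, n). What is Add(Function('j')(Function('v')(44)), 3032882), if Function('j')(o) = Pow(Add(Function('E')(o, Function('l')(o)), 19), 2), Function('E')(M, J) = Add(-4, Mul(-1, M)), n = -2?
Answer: Rational(27295939, 9) ≈ 3.0329e+6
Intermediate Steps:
Function('l')(F) = Add(-2, F) (Function('l')(F) = Add(F, -2) = Add(-2, F))
Function('v')(B) = Mul(Rational(1, 3), B)
Function('j')(o) = Pow(Add(15, Mul(-1, o)), 2) (Function('j')(o) = Pow(Add(Add(-4, Mul(-1, o)), 19), 2) = Pow(Add(15, Mul(-1, o)), 2))
Add(Function('j')(Function('v')(44)), 3032882) = Add(Pow(Add(-15, Mul(Rational(1, 3), 44)), 2), 3032882) = Add(Pow(Add(-15, Rational(44, 3)), 2), 3032882) = Add(Pow(Rational(-1, 3), 2), 3032882) = Add(Rational(1, 9), 3032882) = Rational(27295939, 9)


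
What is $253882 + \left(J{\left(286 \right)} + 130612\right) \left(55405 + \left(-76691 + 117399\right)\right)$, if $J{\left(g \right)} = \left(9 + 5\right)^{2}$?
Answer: $12572603186$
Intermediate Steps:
$J{\left(g \right)} = 196$ ($J{\left(g \right)} = 14^{2} = 196$)
$253882 + \left(J{\left(286 \right)} + 130612\right) \left(55405 + \left(-76691 + 117399\right)\right) = 253882 + \left(196 + 130612\right) \left(55405 + \left(-76691 + 117399\right)\right) = 253882 + 130808 \left(55405 + 40708\right) = 253882 + 130808 \cdot 96113 = 253882 + 12572349304 = 12572603186$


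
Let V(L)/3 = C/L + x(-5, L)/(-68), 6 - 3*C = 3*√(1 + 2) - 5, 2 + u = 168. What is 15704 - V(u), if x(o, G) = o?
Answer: 88631757/5644 + 3*√3/166 ≈ 15704.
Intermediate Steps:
u = 166 (u = -2 + 168 = 166)
C = 11/3 - √3 (C = 2 - (3*√(1 + 2) - 5)/3 = 2 - (3*√3 - 5)/3 = 2 - (-5 + 3*√3)/3 = 2 + (5/3 - √3) = 11/3 - √3 ≈ 1.9346)
V(L) = 15/68 + 3*(11/3 - √3)/L (V(L) = 3*((11/3 - √3)/L - 5/(-68)) = 3*((11/3 - √3)/L - 5*(-1/68)) = 3*((11/3 - √3)/L + 5/68) = 3*(5/68 + (11/3 - √3)/L) = 15/68 + 3*(11/3 - √3)/L)
15704 - V(u) = 15704 - (748 - 204*√3 + 15*166)/(68*166) = 15704 - (748 - 204*√3 + 2490)/(68*166) = 15704 - (3238 - 204*√3)/(68*166) = 15704 - (1619/5644 - 3*√3/166) = 15704 + (-1619/5644 + 3*√3/166) = 88631757/5644 + 3*√3/166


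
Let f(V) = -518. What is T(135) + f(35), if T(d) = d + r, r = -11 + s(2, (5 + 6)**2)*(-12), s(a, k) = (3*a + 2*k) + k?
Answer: -4822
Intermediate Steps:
s(a, k) = 3*a + 3*k (s(a, k) = (2*k + 3*a) + k = 3*a + 3*k)
r = -4439 (r = -11 + (3*2 + 3*(5 + 6)**2)*(-12) = -11 + (6 + 3*11**2)*(-12) = -11 + (6 + 3*121)*(-12) = -11 + (6 + 363)*(-12) = -11 + 369*(-12) = -11 - 4428 = -4439)
T(d) = -4439 + d (T(d) = d - 4439 = -4439 + d)
T(135) + f(35) = (-4439 + 135) - 518 = -4304 - 518 = -4822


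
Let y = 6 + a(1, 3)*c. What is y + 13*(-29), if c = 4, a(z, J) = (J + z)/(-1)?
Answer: -387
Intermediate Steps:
a(z, J) = -J - z (a(z, J) = (J + z)*(-1) = -J - z)
y = -10 (y = 6 + (-1*3 - 1*1)*4 = 6 + (-3 - 1)*4 = 6 - 4*4 = 6 - 16 = -10)
y + 13*(-29) = -10 + 13*(-29) = -10 - 377 = -387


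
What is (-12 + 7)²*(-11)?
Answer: -275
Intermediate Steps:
(-12 + 7)²*(-11) = (-5)²*(-11) = 25*(-11) = -275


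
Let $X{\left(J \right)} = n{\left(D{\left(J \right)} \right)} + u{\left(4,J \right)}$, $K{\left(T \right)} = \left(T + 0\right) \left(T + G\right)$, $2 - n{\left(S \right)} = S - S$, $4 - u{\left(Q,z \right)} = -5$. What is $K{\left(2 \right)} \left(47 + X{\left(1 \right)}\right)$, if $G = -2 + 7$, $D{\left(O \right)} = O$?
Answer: $812$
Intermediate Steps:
$u{\left(Q,z \right)} = 9$ ($u{\left(Q,z \right)} = 4 - -5 = 4 + 5 = 9$)
$G = 5$
$n{\left(S \right)} = 2$ ($n{\left(S \right)} = 2 - \left(S - S\right) = 2 - 0 = 2 + 0 = 2$)
$K{\left(T \right)} = T \left(5 + T\right)$ ($K{\left(T \right)} = \left(T + 0\right) \left(T + 5\right) = T \left(5 + T\right)$)
$X{\left(J \right)} = 11$ ($X{\left(J \right)} = 2 + 9 = 11$)
$K{\left(2 \right)} \left(47 + X{\left(1 \right)}\right) = 2 \left(5 + 2\right) \left(47 + 11\right) = 2 \cdot 7 \cdot 58 = 14 \cdot 58 = 812$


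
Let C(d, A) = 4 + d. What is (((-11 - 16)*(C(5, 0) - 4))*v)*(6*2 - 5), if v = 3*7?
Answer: -19845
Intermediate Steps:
v = 21
(((-11 - 16)*(C(5, 0) - 4))*v)*(6*2 - 5) = (((-11 - 16)*((4 + 5) - 4))*21)*(6*2 - 5) = (-27*(9 - 4)*21)*(12 - 5) = (-27*5*21)*7 = -135*21*7 = -2835*7 = -19845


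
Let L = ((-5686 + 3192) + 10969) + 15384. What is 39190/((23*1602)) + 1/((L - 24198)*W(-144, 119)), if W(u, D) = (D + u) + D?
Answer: 208131949/195689106 ≈ 1.0636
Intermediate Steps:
L = 23859 (L = (-2494 + 10969) + 15384 = 8475 + 15384 = 23859)
W(u, D) = u + 2*D
39190/((23*1602)) + 1/((L - 24198)*W(-144, 119)) = 39190/((23*1602)) + 1/((23859 - 24198)*(-144 + 2*119)) = 39190/36846 + 1/((-339)*(-144 + 238)) = 39190*(1/36846) - 1/339/94 = 19595/18423 - 1/339*1/94 = 19595/18423 - 1/31866 = 208131949/195689106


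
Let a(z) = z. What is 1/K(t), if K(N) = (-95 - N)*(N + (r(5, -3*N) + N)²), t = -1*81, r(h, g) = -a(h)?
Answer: -1/102410 ≈ -9.7647e-6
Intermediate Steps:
r(h, g) = -h
t = -81
K(N) = (-95 - N)*(N + (-5 + N)²) (K(N) = (-95 - N)*(N + (-1*5 + N)²) = (-95 - N)*(N + (-5 + N)²))
1/K(t) = 1/(-2375 - 1*(-81)³ - 86*(-81)² + 830*(-81)) = 1/(-2375 - 1*(-531441) - 86*6561 - 67230) = 1/(-2375 + 531441 - 564246 - 67230) = 1/(-102410) = -1/102410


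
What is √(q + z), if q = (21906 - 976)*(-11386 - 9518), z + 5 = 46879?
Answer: I*√437473846 ≈ 20916.0*I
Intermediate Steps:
z = 46874 (z = -5 + 46879 = 46874)
q = -437520720 (q = 20930*(-20904) = -437520720)
√(q + z) = √(-437520720 + 46874) = √(-437473846) = I*√437473846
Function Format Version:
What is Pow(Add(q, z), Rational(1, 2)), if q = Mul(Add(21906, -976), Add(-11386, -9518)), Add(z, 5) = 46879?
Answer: Mul(I, Pow(437473846, Rational(1, 2))) ≈ Mul(20916., I)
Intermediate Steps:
z = 46874 (z = Add(-5, 46879) = 46874)
q = -437520720 (q = Mul(20930, -20904) = -437520720)
Pow(Add(q, z), Rational(1, 2)) = Pow(Add(-437520720, 46874), Rational(1, 2)) = Pow(-437473846, Rational(1, 2)) = Mul(I, Pow(437473846, Rational(1, 2)))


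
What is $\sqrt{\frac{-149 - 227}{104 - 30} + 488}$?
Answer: $\frac{2 \sqrt{165279}}{37} \approx 21.975$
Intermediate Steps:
$\sqrt{\frac{-149 - 227}{104 - 30} + 488} = \sqrt{- \frac{376}{74} + 488} = \sqrt{\left(-376\right) \frac{1}{74} + 488} = \sqrt{- \frac{188}{37} + 488} = \sqrt{\frac{17868}{37}} = \frac{2 \sqrt{165279}}{37}$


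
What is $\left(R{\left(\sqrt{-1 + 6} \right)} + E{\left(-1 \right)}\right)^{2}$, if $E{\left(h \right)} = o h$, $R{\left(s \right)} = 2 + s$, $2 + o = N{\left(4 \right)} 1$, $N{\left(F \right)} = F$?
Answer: $5$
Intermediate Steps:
$o = 2$ ($o = -2 + 4 \cdot 1 = -2 + 4 = 2$)
$E{\left(h \right)} = 2 h$
$\left(R{\left(\sqrt{-1 + 6} \right)} + E{\left(-1 \right)}\right)^{2} = \left(\left(2 + \sqrt{-1 + 6}\right) + 2 \left(-1\right)\right)^{2} = \left(\left(2 + \sqrt{5}\right) - 2\right)^{2} = \left(\sqrt{5}\right)^{2} = 5$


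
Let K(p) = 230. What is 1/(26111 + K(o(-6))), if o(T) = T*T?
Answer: 1/26341 ≈ 3.7964e-5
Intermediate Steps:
o(T) = T²
1/(26111 + K(o(-6))) = 1/(26111 + 230) = 1/26341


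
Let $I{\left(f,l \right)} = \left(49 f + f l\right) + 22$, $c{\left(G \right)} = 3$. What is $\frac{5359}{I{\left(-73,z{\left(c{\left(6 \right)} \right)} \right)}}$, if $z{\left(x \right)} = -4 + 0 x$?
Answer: $- \frac{5359}{3263} \approx -1.6424$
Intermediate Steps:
$z{\left(x \right)} = -4$ ($z{\left(x \right)} = -4 + 0 = -4$)
$I{\left(f,l \right)} = 22 + 49 f + f l$
$\frac{5359}{I{\left(-73,z{\left(c{\left(6 \right)} \right)} \right)}} = \frac{5359}{22 + 49 \left(-73\right) - -292} = \frac{5359}{22 - 3577 + 292} = \frac{5359}{-3263} = 5359 \left(- \frac{1}{3263}\right) = - \frac{5359}{3263}$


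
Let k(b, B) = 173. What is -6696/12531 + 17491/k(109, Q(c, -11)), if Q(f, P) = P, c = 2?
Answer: 72673771/722621 ≈ 100.57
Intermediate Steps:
-6696/12531 + 17491/k(109, Q(c, -11)) = -6696/12531 + 17491/173 = -6696*1/12531 + 17491*(1/173) = -2232/4177 + 17491/173 = 72673771/722621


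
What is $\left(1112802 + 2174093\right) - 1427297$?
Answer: $1859598$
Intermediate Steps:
$\left(1112802 + 2174093\right) - 1427297 = 3286895 - 1427297 = 1859598$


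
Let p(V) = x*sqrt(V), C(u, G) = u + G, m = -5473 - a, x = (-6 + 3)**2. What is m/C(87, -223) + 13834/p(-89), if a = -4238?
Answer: 1235/136 - 13834*I*sqrt(89)/801 ≈ 9.0809 - 162.93*I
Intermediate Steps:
x = 9 (x = (-3)**2 = 9)
m = -1235 (m = -5473 - 1*(-4238) = -5473 + 4238 = -1235)
C(u, G) = G + u
p(V) = 9*sqrt(V)
m/C(87, -223) + 13834/p(-89) = -1235/(-223 + 87) + 13834/((9*sqrt(-89))) = -1235/(-136) + 13834/((9*(I*sqrt(89)))) = -1235*(-1/136) + 13834/((9*I*sqrt(89))) = 1235/136 + 13834*(-I*sqrt(89)/801) = 1235/136 - 13834*I*sqrt(89)/801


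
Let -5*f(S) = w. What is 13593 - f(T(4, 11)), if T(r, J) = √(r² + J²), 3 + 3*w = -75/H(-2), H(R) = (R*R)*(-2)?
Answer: 543737/40 ≈ 13593.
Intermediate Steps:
H(R) = -2*R² (H(R) = R²*(-2) = -2*R²)
w = 17/8 (w = -1 + (-75/((-2*(-2)²)))/3 = -1 + (-75/((-2*4)))/3 = -1 + (-75/(-8))/3 = -1 + (-75*(-⅛))/3 = -1 + (⅓)*(75/8) = -1 + 25/8 = 17/8 ≈ 2.1250)
T(r, J) = √(J² + r²)
f(S) = -17/40 (f(S) = -⅕*17/8 = -17/40)
13593 - f(T(4, 11)) = 13593 - 1*(-17/40) = 13593 + 17/40 = 543737/40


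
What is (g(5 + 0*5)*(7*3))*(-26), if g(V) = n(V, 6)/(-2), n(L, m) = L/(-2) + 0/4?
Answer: -1365/2 ≈ -682.50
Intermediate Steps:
n(L, m) = -L/2 (n(L, m) = L*(-½) + 0*(¼) = -L/2 + 0 = -L/2)
g(V) = V/4 (g(V) = -V/2/(-2) = -V/2*(-½) = V/4)
(g(5 + 0*5)*(7*3))*(-26) = (((5 + 0*5)/4)*(7*3))*(-26) = (((5 + 0)/4)*21)*(-26) = (((¼)*5)*21)*(-26) = ((5/4)*21)*(-26) = (105/4)*(-26) = -1365/2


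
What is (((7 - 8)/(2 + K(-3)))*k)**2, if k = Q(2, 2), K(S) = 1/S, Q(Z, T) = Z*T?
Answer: 144/25 ≈ 5.7600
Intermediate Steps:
Q(Z, T) = T*Z
K(S) = 1/S
k = 4 (k = 2*2 = 4)
(((7 - 8)/(2 + K(-3)))*k)**2 = (((7 - 8)/(2 + 1/(-3)))*4)**2 = (-1/(2 - 1/3)*4)**2 = (-1/5/3*4)**2 = (-1*3/5*4)**2 = (-3/5*4)**2 = (-12/5)**2 = 144/25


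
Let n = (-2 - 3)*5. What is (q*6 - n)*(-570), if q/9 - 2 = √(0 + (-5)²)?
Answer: -229710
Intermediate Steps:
q = 63 (q = 18 + 9*√(0 + (-5)²) = 18 + 9*√(0 + 25) = 18 + 9*√25 = 18 + 9*5 = 18 + 45 = 63)
n = -25 (n = -5*5 = -25)
(q*6 - n)*(-570) = (63*6 - 1*(-25))*(-570) = (378 + 25)*(-570) = 403*(-570) = -229710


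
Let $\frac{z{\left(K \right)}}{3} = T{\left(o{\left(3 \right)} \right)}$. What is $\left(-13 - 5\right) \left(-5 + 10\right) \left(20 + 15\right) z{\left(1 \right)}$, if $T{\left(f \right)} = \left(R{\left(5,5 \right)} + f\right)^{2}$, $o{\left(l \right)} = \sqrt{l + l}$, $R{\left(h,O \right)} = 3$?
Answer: $-141750 - 56700 \sqrt{6} \approx -2.8064 \cdot 10^{5}$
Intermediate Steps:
$o{\left(l \right)} = \sqrt{2} \sqrt{l}$ ($o{\left(l \right)} = \sqrt{2 l} = \sqrt{2} \sqrt{l}$)
$T{\left(f \right)} = \left(3 + f\right)^{2}$
$z{\left(K \right)} = 3 \left(3 + \sqrt{6}\right)^{2}$ ($z{\left(K \right)} = 3 \left(3 + \sqrt{2} \sqrt{3}\right)^{2} = 3 \left(3 + \sqrt{6}\right)^{2}$)
$\left(-13 - 5\right) \left(-5 + 10\right) \left(20 + 15\right) z{\left(1 \right)} = \left(-13 - 5\right) \left(-5 + 10\right) \left(20 + 15\right) \left(45 + 18 \sqrt{6}\right) = \left(-18\right) 5 \cdot 35 \left(45 + 18 \sqrt{6}\right) = \left(-90\right) 35 \left(45 + 18 \sqrt{6}\right) = - 3150 \left(45 + 18 \sqrt{6}\right) = -141750 - 56700 \sqrt{6}$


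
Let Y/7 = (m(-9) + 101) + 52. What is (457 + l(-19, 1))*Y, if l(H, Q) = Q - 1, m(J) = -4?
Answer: 476651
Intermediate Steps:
l(H, Q) = -1 + Q
Y = 1043 (Y = 7*((-4 + 101) + 52) = 7*(97 + 52) = 7*149 = 1043)
(457 + l(-19, 1))*Y = (457 + (-1 + 1))*1043 = (457 + 0)*1043 = 457*1043 = 476651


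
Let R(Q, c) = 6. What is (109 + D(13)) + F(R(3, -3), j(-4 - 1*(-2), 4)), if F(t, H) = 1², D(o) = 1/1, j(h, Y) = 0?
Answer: 111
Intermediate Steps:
D(o) = 1
F(t, H) = 1
(109 + D(13)) + F(R(3, -3), j(-4 - 1*(-2), 4)) = (109 + 1) + 1 = 110 + 1 = 111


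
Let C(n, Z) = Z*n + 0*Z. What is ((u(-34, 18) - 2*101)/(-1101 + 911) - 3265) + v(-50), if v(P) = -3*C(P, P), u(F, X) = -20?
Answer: -1022564/95 ≈ -10764.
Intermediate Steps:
C(n, Z) = Z*n (C(n, Z) = Z*n + 0 = Z*n)
v(P) = -3*P**2 (v(P) = -3*P*P = -3*P**2)
((u(-34, 18) - 2*101)/(-1101 + 911) - 3265) + v(-50) = ((-20 - 2*101)/(-1101 + 911) - 3265) - 3*(-50)**2 = ((-20 - 202)/(-190) - 3265) - 3*2500 = (-222*(-1/190) - 3265) - 7500 = (111/95 - 3265) - 7500 = -310064/95 - 7500 = -1022564/95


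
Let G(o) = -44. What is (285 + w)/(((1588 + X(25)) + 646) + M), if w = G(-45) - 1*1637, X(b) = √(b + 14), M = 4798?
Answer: -3272224/16482995 + 1396*√39/49448985 ≈ -0.19834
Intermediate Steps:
X(b) = √(14 + b)
w = -1681 (w = -44 - 1*1637 = -44 - 1637 = -1681)
(285 + w)/(((1588 + X(25)) + 646) + M) = (285 - 1681)/(((1588 + √(14 + 25)) + 646) + 4798) = -1396/(((1588 + √39) + 646) + 4798) = -1396/((2234 + √39) + 4798) = -1396/(7032 + √39)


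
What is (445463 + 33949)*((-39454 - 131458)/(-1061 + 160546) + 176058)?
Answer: 13461140702379816/159485 ≈ 8.4404e+10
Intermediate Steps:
(445463 + 33949)*((-39454 - 131458)/(-1061 + 160546) + 176058) = 479412*(-170912/159485 + 176058) = 479412*(28078439218/159485) = 13461140702379816/159485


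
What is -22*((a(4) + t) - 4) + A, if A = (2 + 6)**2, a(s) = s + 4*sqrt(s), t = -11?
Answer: 130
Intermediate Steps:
A = 64 (A = 8**2 = 64)
-22*((a(4) + t) - 4) + A = -22*(((4 + 4*sqrt(4)) - 11) - 4) + 64 = -22*(((4 + 4*2) - 11) - 4) + 64 = -22*(((4 + 8) - 11) - 4) + 64 = -22*((12 - 11) - 4) + 64 = -22*(1 - 4) + 64 = -22*(-3) + 64 = 66 + 64 = 130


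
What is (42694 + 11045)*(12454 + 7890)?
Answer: 1093266216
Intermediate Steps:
(42694 + 11045)*(12454 + 7890) = 53739*20344 = 1093266216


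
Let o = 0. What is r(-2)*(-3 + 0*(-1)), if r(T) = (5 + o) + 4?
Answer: -27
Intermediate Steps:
r(T) = 9 (r(T) = (5 + 0) + 4 = 5 + 4 = 9)
r(-2)*(-3 + 0*(-1)) = 9*(-3 + 0*(-1)) = 9*(-3 + 0) = 9*(-3) = -27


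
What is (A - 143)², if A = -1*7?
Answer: 22500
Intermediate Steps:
A = -7
(A - 143)² = (-7 - 143)² = (-150)² = 22500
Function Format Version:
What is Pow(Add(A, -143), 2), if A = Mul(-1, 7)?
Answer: 22500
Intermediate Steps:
A = -7
Pow(Add(A, -143), 2) = Pow(Add(-7, -143), 2) = Pow(-150, 2) = 22500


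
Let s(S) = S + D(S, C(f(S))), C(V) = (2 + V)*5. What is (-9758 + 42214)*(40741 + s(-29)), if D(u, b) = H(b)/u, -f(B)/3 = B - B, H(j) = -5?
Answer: 38319273768/29 ≈ 1.3214e+9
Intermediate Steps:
f(B) = 0 (f(B) = -3*(B - B) = -3*0 = 0)
C(V) = 10 + 5*V
D(u, b) = -5/u
s(S) = S - 5/S
(-9758 + 42214)*(40741 + s(-29)) = (-9758 + 42214)*(40741 + (-29 - 5/(-29))) = 32456*(40741 + (-29 - 5*(-1/29))) = 32456*(40741 + (-29 + 5/29)) = 32456*(40741 - 836/29) = 32456*(1180653/29) = 38319273768/29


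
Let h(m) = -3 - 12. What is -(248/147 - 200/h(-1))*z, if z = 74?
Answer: -54464/49 ≈ -1111.5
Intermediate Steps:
h(m) = -15
-(248/147 - 200/h(-1))*z = -(248/147 - 200/(-15))*74 = -(248*(1/147) - 200*(-1/15))*74 = -(248/147 + 40/3)*74 = -736*74/49 = -1*54464/49 = -54464/49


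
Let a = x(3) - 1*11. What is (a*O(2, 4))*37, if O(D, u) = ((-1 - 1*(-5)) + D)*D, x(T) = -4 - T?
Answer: -7992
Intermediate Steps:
a = -18 (a = (-4 - 1*3) - 1*11 = (-4 - 3) - 11 = -7 - 11 = -18)
O(D, u) = D*(4 + D) (O(D, u) = ((-1 + 5) + D)*D = (4 + D)*D = D*(4 + D))
(a*O(2, 4))*37 = -36*(4 + 2)*37 = -36*6*37 = -18*12*37 = -216*37 = -7992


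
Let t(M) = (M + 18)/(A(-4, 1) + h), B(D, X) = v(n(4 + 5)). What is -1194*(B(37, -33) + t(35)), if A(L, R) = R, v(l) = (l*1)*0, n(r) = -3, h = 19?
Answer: -31641/10 ≈ -3164.1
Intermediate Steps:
v(l) = 0 (v(l) = l*0 = 0)
B(D, X) = 0
t(M) = 9/10 + M/20 (t(M) = (M + 18)/(1 + 19) = (18 + M)/20 = (18 + M)*(1/20) = 9/10 + M/20)
-1194*(B(37, -33) + t(35)) = -1194*(0 + (9/10 + (1/20)*35)) = -1194*(0 + (9/10 + 7/4)) = -1194*(0 + 53/20) = -1194*53/20 = -31641/10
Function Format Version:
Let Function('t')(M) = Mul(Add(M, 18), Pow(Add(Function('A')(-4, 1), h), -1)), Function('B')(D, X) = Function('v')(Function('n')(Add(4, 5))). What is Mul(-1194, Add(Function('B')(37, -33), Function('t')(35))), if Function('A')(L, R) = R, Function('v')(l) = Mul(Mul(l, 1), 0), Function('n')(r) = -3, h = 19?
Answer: Rational(-31641, 10) ≈ -3164.1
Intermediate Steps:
Function('v')(l) = 0 (Function('v')(l) = Mul(l, 0) = 0)
Function('B')(D, X) = 0
Function('t')(M) = Add(Rational(9, 10), Mul(Rational(1, 20), M)) (Function('t')(M) = Mul(Add(M, 18), Pow(Add(1, 19), -1)) = Mul(Add(18, M), Pow(20, -1)) = Mul(Add(18, M), Rational(1, 20)) = Add(Rational(9, 10), Mul(Rational(1, 20), M)))
Mul(-1194, Add(Function('B')(37, -33), Function('t')(35))) = Mul(-1194, Add(0, Add(Rational(9, 10), Mul(Rational(1, 20), 35)))) = Mul(-1194, Add(0, Add(Rational(9, 10), Rational(7, 4)))) = Mul(-1194, Add(0, Rational(53, 20))) = Mul(-1194, Rational(53, 20)) = Rational(-31641, 10)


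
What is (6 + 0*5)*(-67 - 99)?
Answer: -996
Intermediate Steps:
(6 + 0*5)*(-67 - 99) = (6 + 0)*(-166) = 6*(-166) = -996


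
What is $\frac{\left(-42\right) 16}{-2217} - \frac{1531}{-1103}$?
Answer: $\frac{1378481}{815117} \approx 1.6911$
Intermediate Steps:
$\frac{\left(-42\right) 16}{-2217} - \frac{1531}{-1103} = \left(-672\right) \left(- \frac{1}{2217}\right) - - \frac{1531}{1103} = \frac{224}{739} + \frac{1531}{1103} = \frac{1378481}{815117}$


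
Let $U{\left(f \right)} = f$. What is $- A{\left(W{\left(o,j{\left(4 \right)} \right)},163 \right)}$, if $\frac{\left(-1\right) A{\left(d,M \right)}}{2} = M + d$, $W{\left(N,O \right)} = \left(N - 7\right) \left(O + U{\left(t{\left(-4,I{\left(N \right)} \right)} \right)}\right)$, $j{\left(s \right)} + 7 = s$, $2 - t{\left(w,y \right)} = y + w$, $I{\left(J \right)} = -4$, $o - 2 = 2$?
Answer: $284$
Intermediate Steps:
$o = 4$ ($o = 2 + 2 = 4$)
$t{\left(w,y \right)} = 2 - w - y$ ($t{\left(w,y \right)} = 2 - \left(y + w\right) = 2 - \left(w + y\right) = 2 - w - y$)
$j{\left(s \right)} = -7 + s$
$W{\left(N,O \right)} = \left(-7 + N\right) \left(10 + O\right)$ ($W{\left(N,O \right)} = \left(N - 7\right) \left(O - -10\right) = \left(-7 + N\right) \left(O + \left(2 + 4 + 4\right)\right) = \left(-7 + N\right) \left(O + 10\right) = \left(-7 + N\right) \left(10 + O\right)$)
$A{\left(d,M \right)} = - 2 M - 2 d$ ($A{\left(d,M \right)} = - 2 \left(M + d\right) = - 2 M - 2 d$)
$- A{\left(W{\left(o,j{\left(4 \right)} \right)},163 \right)} = - (\left(-2\right) 163 - 2 \left(-70 - 7 \left(-7 + 4\right) + 10 \cdot 4 + 4 \left(-7 + 4\right)\right)) = - (-326 - 2 \left(-70 - -21 + 40 + 4 \left(-3\right)\right)) = - (-326 - 2 \left(-70 + 21 + 40 - 12\right)) = - (-326 - -42) = - (-326 + 42) = \left(-1\right) \left(-284\right) = 284$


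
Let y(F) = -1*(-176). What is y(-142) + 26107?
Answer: 26283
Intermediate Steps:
y(F) = 176
y(-142) + 26107 = 176 + 26107 = 26283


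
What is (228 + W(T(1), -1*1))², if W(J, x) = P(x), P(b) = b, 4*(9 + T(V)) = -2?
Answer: 51529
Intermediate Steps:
T(V) = -19/2 (T(V) = -9 + (¼)*(-2) = -9 - ½ = -19/2)
W(J, x) = x
(228 + W(T(1), -1*1))² = (228 - 1*1)² = (228 - 1)² = 227² = 51529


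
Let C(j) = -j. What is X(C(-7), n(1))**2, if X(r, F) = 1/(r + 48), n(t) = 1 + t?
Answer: 1/3025 ≈ 0.00033058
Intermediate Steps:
X(r, F) = 1/(48 + r)
X(C(-7), n(1))**2 = (1/(48 - 1*(-7)))**2 = (1/(48 + 7))**2 = (1/55)**2 = 1/3025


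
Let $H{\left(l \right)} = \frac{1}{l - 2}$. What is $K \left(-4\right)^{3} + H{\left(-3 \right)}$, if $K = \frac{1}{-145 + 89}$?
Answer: $\frac{33}{35} \approx 0.94286$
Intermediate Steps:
$K = - \frac{1}{56}$ ($K = \frac{1}{-56} = - \frac{1}{56} \approx -0.017857$)
$H{\left(l \right)} = \frac{1}{-2 + l}$
$K \left(-4\right)^{3} + H{\left(-3 \right)} = - \frac{\left(-4\right)^{3}}{56} + \frac{1}{-2 - 3} = \left(- \frac{1}{56}\right) \left(-64\right) + \frac{1}{-5} = \frac{8}{7} - \frac{1}{5} = \frac{33}{35}$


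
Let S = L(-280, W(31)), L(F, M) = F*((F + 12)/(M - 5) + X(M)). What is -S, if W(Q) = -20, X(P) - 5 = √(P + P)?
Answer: 22008/5 + 560*I*√10 ≈ 4401.6 + 1770.9*I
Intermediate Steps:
X(P) = 5 + √2*√P (X(P) = 5 + √(P + P) = 5 + √(2*P) = 5 + √2*√P)
L(F, M) = F*(5 + √2*√M + (12 + F)/(-5 + M)) (L(F, M) = F*((F + 12)/(M - 5) + (5 + √2*√M)) = F*((12 + F)/(-5 + M) + (5 + √2*√M)) = F*(5 + √2*√M + (12 + F)/(-5 + M)))
S = -22008/5 - 560*I*√10 (S = -280*(-13 - 280 - 20*(5 + √2*√(-20)) - 5*√2*√(-20))/(-5 - 20) = -280*(-13 - 280 - 20*(5 + √2*(2*I*√5)) - 5*√2*2*I*√5)/(-25) = -280*(-1/25)*(-13 - 280 - 20*(5 + 2*I*√10) - 10*I*√10) = -280*(-1/25)*(-13 - 280 + (-100 - 40*I*√10) - 10*I*√10) = -280*(-1/25)*(-393 - 50*I*√10) = -22008/5 - 560*I*√10 ≈ -4401.6 - 1770.9*I)
-S = -(-22008/5 - 560*I*√10) = 22008/5 + 560*I*√10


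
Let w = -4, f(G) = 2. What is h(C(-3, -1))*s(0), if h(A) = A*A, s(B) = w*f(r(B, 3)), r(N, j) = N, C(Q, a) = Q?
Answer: -72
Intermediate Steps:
s(B) = -8 (s(B) = -4*2 = -8)
h(A) = A²
h(C(-3, -1))*s(0) = (-3)²*(-8) = 9*(-8) = -72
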